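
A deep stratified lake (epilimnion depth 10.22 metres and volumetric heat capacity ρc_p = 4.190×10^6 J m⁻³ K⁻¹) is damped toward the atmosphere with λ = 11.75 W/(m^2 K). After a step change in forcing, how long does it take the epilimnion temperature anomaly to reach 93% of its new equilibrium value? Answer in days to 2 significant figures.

Areal heat capacity C = ρc_p × D = 4.190×10^6 × 10.22 = 4.28×10^7 J m⁻² K⁻¹.
τ = C / λ = 4.28×10^7 / 11.75 = 3.64×10^6 s.
Fraction reached: 1 − e^(−t/τ) = 0.93 ⇒ t = −τ ln(1 − 0.93) = τ × 2.66.
t = 9.69×10^6 s = 112 days.

110 days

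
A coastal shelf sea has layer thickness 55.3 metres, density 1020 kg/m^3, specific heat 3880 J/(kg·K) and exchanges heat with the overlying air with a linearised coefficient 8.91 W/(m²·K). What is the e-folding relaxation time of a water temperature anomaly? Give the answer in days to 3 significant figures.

284 days

Areal heat capacity C = ρ c_p D = 1020 × 3880 × 55.3 = 2.19×10^8 J m⁻² K⁻¹.
Relaxation time τ = C / λ = 2.19×10^8 / 8.91 = 2.46×10^7 s.
In days: 2.46×10^7 s / (86400 s/day) = 284 days.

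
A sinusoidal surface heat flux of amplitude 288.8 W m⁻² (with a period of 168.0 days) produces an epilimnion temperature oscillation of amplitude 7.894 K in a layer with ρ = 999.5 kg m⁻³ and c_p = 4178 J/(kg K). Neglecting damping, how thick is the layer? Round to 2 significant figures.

20 m

ω = 2π / 1.45×10^7 s = 4.33×10^-7 s⁻¹.
Required C = F₀ / (A ω) = 288.8 / (7.894 × 4.33×10^-7) = 8.45×10^7 J/(m²·K).
D = C / (ρ c_p) = 8.45×10^7 / (999.5 × 4178) = 20.2 m.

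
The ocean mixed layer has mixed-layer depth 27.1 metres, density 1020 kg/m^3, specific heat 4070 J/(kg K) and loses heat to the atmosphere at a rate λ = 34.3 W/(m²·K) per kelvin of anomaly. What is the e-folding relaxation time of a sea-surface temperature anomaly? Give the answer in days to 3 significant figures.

38.0 days

Areal heat capacity C = ρ c_p D = 1020 × 4070 × 27.1 = 1.13×10^8 J/(m^2 K).
Relaxation time τ = C / λ = 1.13×10^8 / 34.3 = 3.28×10^6 s.
In days: 3.28×10^6 s / (86400 s/day) = 38.0 days.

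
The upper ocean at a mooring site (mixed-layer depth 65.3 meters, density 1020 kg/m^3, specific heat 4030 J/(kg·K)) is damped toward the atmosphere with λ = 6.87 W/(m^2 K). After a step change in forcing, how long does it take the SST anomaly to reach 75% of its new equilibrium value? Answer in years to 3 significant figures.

1.72 years

Areal heat capacity C = ρ c_p D = 1020 × 4030 × 65.3 = 2.68×10^8 J m⁻² K⁻¹.
τ = C / λ = 2.68×10^8 / 6.87 = 3.91×10^7 s.
Fraction reached: 1 − e^(−t/τ) = 0.75 ⇒ t = −τ ln(1 − 0.75) = τ × 1.39.
t = 5.42×10^7 s = 1.72 years.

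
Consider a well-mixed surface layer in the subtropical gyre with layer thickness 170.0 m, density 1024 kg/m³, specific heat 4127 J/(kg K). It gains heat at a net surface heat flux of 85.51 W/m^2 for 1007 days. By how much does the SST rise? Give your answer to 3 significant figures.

Areal heat capacity C = ρ c_p D = 1024 × 4127 × 170.0 = 7.18×10^8 J/(m²·K).
Net heat input Q = F Δt = 85.51 × (1007 days × 86400 s/day) = 7.44×10^9 J/m².
ΔT = Q / C = 7.44×10^9 / 7.18×10^8 = 10.4 K.

10.4 K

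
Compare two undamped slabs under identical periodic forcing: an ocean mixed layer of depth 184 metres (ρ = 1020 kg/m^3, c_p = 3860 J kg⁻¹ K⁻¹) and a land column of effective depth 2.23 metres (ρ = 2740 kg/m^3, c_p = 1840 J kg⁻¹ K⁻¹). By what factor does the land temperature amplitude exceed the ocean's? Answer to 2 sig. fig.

64

C_ocean = 1020 × 3860 × 184 = 7.24×10^8 J/(m²·K).
C_land = 2740 × 1840 × 2.23 = 1.12×10^7 J/(m²·K).
Undamped amplitude ∝ 1/C, so A_land/A_ocean = C_ocean/C_land = 64.4.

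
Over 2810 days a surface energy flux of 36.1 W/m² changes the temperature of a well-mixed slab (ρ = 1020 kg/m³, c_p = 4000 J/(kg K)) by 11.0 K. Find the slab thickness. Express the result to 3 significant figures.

Heat input Q = F Δt = 36.1 × 2.43×10^8 s = 8.76×10^9 J/m².
Required areal heat capacity C = Q / ΔT = 7.97×10^8 J/(m²·K).
Depth D = C / (ρ c_p) = 7.97×10^8 / (1020 × 4000) = 195 m.

195 m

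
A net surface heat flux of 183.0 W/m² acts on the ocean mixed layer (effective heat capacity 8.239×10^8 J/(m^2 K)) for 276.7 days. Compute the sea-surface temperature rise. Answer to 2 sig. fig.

Areal heat capacity C = 8.239×10^8 J/(m^2 K) (given).
Net heat input Q = F Δt = 183.0 × (276.7 days × 86400 s/day) = 4.37×10^9 J/m².
ΔT = Q / C = 4.37×10^9 / 8.24×10^8 = 5.31 K.

5.3 K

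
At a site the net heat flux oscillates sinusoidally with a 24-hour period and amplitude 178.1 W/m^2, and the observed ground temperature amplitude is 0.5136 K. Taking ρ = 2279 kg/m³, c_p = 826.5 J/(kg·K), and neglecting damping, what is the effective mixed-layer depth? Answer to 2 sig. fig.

2.5 m

ω = 2π / 86400 s = 7.27×10^-5 s⁻¹.
Required C = F₀ / (A ω) = 178.1 / (0.5136 × 7.27×10^-5) = 4.77×10^6 J/(m²·K).
D = C / (ρ c_p) = 4.77×10^6 / (2279 × 826.5) = 2.53 m.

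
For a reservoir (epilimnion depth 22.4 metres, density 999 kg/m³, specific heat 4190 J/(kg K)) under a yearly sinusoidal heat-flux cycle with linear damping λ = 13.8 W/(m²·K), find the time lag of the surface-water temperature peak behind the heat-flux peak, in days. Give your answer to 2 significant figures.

54 days

Areal heat capacity C = ρ c_p D = 999 × 4190 × 22.4 = 9.38×10^7 J/(m^2 K).
ω = 2π / 3.15×10^7 s = 1.99×10^-7 s⁻¹.
Phase lag φ = arctan(Cω/λ) = arctan(18.7/13.8) = 0.935 rad.
Time lag = φ / ω = 0.935 / 1.99×10^-7 = 4.69×10^6 s = 54.3 days.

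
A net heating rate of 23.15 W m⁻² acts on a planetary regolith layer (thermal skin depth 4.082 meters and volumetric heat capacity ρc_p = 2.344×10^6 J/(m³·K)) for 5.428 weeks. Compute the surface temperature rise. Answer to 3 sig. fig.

7.94 K

Areal heat capacity C = ρc_p × D = 2.344×10^6 × 4.082 = 9.57×10^6 J/(m²·K).
Net heat input Q = F Δt = 23.15 × (5.428 weeks × 6.048×10^5 s/week) = 7.60×10^7 J/m².
ΔT = Q / C = 7.60×10^7 / 9.57×10^6 = 7.94 K.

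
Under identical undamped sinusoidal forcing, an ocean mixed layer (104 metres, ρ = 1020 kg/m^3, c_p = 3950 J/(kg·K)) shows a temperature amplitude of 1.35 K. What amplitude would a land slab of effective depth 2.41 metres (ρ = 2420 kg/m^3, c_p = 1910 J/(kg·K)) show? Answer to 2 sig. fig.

C_ocean = 4.19×10^8 J/(m²·K); C_land = 1.11×10^7 J/(m²·K).
A ∝ 1/C ⇒ A_land = A_ocean × C_ocean/C_land = 1.35 × 37.6 = 50.8 K.

51 K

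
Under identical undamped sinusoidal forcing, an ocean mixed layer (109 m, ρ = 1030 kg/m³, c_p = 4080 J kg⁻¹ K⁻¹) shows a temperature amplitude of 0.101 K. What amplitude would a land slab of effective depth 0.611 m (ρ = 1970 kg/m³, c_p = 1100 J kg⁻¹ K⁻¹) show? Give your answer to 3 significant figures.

34.9 K

C_ocean = 4.58×10^8 J/(m²·K); C_land = 1.32×10^6 J/(m²·K).
A ∝ 1/C ⇒ A_land = A_ocean × C_ocean/C_land = 0.101 × 346 = 34.9 K.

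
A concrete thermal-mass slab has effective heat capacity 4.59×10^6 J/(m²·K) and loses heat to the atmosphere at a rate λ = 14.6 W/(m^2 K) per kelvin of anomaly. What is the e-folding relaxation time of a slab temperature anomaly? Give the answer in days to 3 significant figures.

Areal heat capacity C = 4.59×10^6 J/(m²·K) (given).
Relaxation time τ = C / λ = 4.59×10^6 / 14.6 = 3.14×10^5 s.
In days: 3.14×10^5 s / (86400 s/day) = 3.64 days.

3.64 days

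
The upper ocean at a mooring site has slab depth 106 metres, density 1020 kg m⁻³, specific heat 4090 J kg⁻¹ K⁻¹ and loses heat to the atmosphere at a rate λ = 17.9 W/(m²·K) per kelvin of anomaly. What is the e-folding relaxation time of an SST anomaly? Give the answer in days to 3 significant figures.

286 days

Areal heat capacity C = ρ c_p D = 1020 × 4090 × 106 = 4.42×10^8 J m⁻² K⁻¹.
Relaxation time τ = C / λ = 4.42×10^8 / 17.9 = 2.47×10^7 s.
In days: 2.47×10^7 s / (86400 s/day) = 286 days.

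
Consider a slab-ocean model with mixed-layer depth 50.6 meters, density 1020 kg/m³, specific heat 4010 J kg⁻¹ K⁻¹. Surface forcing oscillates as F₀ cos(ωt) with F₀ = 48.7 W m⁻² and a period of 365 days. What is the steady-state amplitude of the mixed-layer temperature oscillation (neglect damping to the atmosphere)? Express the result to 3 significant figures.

Areal heat capacity C = ρ c_p D = 1020 × 4010 × 50.6 = 2.07×10^8 J/(m^2 K).
Angular frequency ω = 2π / T = 2π / 3.15×10^7 s = 1.99×10^-7 s⁻¹.
Cω = 2.07×10^8 × 1.99×10^-7 = 41.2 W/(m²·K).
Amplitude A = F₀ / (Cω) = 48.7 / 41.2 = 1.18 K.

1.18 K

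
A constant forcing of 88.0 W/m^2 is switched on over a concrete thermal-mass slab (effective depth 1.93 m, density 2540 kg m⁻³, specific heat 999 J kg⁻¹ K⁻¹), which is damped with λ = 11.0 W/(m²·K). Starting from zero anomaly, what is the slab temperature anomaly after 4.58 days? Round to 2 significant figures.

Areal heat capacity C = ρ c_p D = 2540 × 999 × 1.93 = 4.90×10^6 J/(m^2 K).
τ = C / λ = 4.90×10^6 / 11.0 = 4.45×10^5 s.
Equilibrium anomaly ΔT_eq = F / λ = 88.0 / 11.0 = 8.00 K.
t = 4.58 days = 3.96×10^5 s, so t/τ = 0.889.
ΔT(t) = ΔT_eq (1 − e^(−t/τ)) = 8.00 × (1 − e^−0.889) = 4.71 K.

4.7 K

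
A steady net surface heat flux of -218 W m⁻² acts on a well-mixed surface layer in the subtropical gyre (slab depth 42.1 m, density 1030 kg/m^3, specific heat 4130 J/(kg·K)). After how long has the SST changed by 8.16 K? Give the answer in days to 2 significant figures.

78 days

Areal heat capacity C = ρ c_p D = 1030 × 4130 × 42.1 = 1.79×10^8 J/(m^2 K).
Time required: Δt = C ΔT / F = 1.79×10^8 × -8.16 / -218 = 6.70×10^6 s.
In days: 6.70×10^6 s / (86400 s/day) = 77.6 days.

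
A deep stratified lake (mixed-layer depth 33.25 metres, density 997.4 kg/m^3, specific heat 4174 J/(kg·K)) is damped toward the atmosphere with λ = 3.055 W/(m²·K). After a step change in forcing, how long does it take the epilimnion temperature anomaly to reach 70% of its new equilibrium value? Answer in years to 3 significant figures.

Areal heat capacity C = ρ c_p D = 997.4 × 4174 × 33.25 = 1.38×10^8 J/(m²·K).
τ = C / λ = 1.38×10^8 / 3.055 = 4.53×10^7 s.
Fraction reached: 1 − e^(−t/τ) = 0.70 ⇒ t = −τ ln(1 − 0.70) = τ × 1.20.
t = 5.46×10^7 s = 1.73 years.

1.73 years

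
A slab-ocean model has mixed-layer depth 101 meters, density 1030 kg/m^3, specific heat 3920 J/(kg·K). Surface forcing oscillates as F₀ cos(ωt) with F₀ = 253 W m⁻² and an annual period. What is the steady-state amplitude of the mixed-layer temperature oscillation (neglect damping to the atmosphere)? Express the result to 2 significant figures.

Areal heat capacity C = ρ c_p D = 1030 × 3920 × 101 = 4.08×10^8 J/(m^2 K).
Angular frequency ω = 2π / T = 2π / 3.15×10^7 s = 1.99×10^-7 s⁻¹.
Cω = 4.08×10^8 × 1.99×10^-7 = 81.2 W/(m²·K).
Amplitude A = F₀ / (Cω) = 253 / 81.2 = 3.11 K.

3.1 K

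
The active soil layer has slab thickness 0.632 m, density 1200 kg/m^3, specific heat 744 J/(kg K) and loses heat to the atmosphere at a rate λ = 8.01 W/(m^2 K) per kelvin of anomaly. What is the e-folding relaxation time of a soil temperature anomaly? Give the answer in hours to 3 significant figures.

Areal heat capacity C = ρ c_p D = 1200 × 744 × 0.632 = 5.64×10^5 J/(m^2 K).
Relaxation time τ = C / λ = 5.64×10^5 / 8.01 = 70400 s.
In hours: 70400 s / (3600 s/hour) = 19.6 hours.

19.6 hours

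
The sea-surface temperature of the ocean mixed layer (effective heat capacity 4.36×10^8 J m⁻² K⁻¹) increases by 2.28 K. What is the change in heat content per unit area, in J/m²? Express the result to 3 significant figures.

9.94×10^8

Areal heat capacity C = 4.36×10^8 J m⁻² K⁻¹ (given).
ΔQ = C ΔT = 4.36×10^8 × 2.28 = 9.94×10^8 J/m².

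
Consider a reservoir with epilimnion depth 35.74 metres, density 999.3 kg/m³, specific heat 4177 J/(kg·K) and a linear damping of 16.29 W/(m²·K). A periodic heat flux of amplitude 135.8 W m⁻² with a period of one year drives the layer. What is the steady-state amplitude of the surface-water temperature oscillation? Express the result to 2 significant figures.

4.0 K

Areal heat capacity C = ρ c_p D = 999.3 × 4177 × 35.74 = 1.49×10^8 J/(m^2 K).
Angular frequency ω = 2π / T = 2π / 3.15×10^7 s = 1.99×10^-7 s⁻¹.
√((Cω)² + λ²) = √((29.7)² + 16.29²) = 33.9 W/(m²·K).
Amplitude A = F₀ / √((Cω)²+λ²) = 135.8 / 33.9 = 4.01 K.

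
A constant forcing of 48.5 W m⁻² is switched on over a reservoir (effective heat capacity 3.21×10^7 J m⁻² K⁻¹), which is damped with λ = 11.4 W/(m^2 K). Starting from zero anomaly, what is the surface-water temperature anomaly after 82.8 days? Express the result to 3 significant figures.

3.92 K

Areal heat capacity C = 3.21×10^7 J m⁻² K⁻¹ (given).
τ = C / λ = 3.21×10^7 / 11.4 = 2.82×10^6 s.
Equilibrium anomaly ΔT_eq = F / λ = 48.5 / 11.4 = 4.25 K.
t = 82.8 days = 7.15×10^6 s, so t/τ = 2.54.
ΔT(t) = ΔT_eq (1 − e^(−t/τ)) = 4.25 × (1 − e^−2.54) = 3.92 K.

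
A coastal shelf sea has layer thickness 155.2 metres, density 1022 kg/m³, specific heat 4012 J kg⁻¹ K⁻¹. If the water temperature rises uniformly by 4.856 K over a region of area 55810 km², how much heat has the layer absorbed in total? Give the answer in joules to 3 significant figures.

Areal heat capacity C = ρ c_p D = 1022 × 4012 × 155.2 = 6.36×10^8 J m⁻² K⁻¹.
Heat per unit area: q = C ΔT = 6.36×10^8 × 4.856 = 3.09×10^9 J/m².
Total heat: Q = q × A = 3.09×10^9 × (55810 × 10⁶ m²) = 1.72×10^20 J.

1.72×10^20 J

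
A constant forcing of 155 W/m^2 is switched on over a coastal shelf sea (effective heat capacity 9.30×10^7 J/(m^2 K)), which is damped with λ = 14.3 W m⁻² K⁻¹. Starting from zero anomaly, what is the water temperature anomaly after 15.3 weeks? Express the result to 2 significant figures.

8.2 K

Areal heat capacity C = 9.30×10^7 J/(m^2 K) (given).
τ = C / λ = 9.30×10^7 / 14.3 = 6.50×10^6 s.
Equilibrium anomaly ΔT_eq = F / λ = 155 / 14.3 = 10.8 K.
t = 15.3 weeks = 9.25×10^6 s, so t/τ = 1.42.
ΔT(t) = ΔT_eq (1 − e^(−t/τ)) = 10.8 × (1 − e^−1.42) = 8.23 K.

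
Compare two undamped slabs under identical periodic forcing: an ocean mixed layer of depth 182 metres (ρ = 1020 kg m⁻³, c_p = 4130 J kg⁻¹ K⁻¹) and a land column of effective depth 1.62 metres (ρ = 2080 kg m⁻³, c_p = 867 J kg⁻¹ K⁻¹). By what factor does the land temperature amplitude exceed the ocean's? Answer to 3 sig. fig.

C_ocean = 1020 × 4130 × 182 = 7.67×10^8 J/(m²·K).
C_land = 2080 × 867 × 1.62 = 2.92×10^6 J/(m²·K).
Undamped amplitude ∝ 1/C, so A_land/A_ocean = C_ocean/C_land = 262.

262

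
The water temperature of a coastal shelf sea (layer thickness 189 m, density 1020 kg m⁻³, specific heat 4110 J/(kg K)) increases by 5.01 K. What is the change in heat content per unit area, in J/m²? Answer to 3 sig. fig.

3.97×10^9

Areal heat capacity C = ρ c_p D = 1020 × 4110 × 189 = 7.92×10^8 J/(m²·K).
ΔQ = C ΔT = 7.92×10^8 × 5.01 = 3.97×10^9 J/m².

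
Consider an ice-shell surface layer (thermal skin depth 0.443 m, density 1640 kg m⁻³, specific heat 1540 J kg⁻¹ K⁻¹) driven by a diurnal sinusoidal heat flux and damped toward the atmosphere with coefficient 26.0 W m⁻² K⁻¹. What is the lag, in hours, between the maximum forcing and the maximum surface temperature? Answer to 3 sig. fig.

Areal heat capacity C = ρ c_p D = 1640 × 1540 × 0.443 = 1.12×10^6 J/(m²·K).
ω = 2π / 86400 s = 7.27×10^-5 s⁻¹.
Phase lag φ = arctan(Cω/λ) = arctan(81.4/26.0) = 1.26 rad.
Time lag = φ / ω = 1.26 / 7.27×10^-5 = 17300 s = 4.82 hours.

4.82 hours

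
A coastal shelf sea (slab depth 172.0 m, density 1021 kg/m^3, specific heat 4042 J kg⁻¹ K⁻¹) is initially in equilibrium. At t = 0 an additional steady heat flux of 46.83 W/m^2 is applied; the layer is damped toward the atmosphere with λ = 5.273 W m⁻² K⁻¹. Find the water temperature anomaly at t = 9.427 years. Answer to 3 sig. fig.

Areal heat capacity C = ρ c_p D = 1021 × 4042 × 172.0 = 7.10×10^8 J/(m²·K).
τ = C / λ = 7.10×10^8 / 5.273 = 1.35×10^8 s.
Equilibrium anomaly ΔT_eq = F / λ = 46.83 / 5.273 = 8.88 K.
t = 9.427 years = 2.97×10^8 s, so t/τ = 2.21.
ΔT(t) = ΔT_eq (1 − e^(−t/τ)) = 8.88 × (1 − e^−2.21) = 7.91 K.

7.91 K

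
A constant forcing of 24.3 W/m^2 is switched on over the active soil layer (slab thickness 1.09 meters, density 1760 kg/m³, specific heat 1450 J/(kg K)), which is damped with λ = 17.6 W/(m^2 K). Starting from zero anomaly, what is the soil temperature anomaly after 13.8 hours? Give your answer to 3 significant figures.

Areal heat capacity C = ρ c_p D = 1760 × 1450 × 1.09 = 2.78×10^6 J/(m²·K).
τ = C / λ = 2.78×10^6 / 17.6 = 1.58×10^5 s.
Equilibrium anomaly ΔT_eq = F / λ = 24.3 / 17.6 = 1.38 K.
t = 13.8 hours = 49700 s, so t/τ = 0.314.
ΔT(t) = ΔT_eq (1 − e^(−t/τ)) = 1.38 × (1 − e^−0.314) = 0.372 K.

0.372 K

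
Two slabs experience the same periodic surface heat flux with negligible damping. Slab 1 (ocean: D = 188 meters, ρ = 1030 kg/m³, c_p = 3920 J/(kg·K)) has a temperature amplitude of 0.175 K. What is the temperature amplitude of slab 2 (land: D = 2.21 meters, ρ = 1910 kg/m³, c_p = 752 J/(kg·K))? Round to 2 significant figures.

C_ocean = 7.59×10^8 J/(m²·K); C_land = 3.17×10^6 J/(m²·K).
A ∝ 1/C ⇒ A_land = A_ocean × C_ocean/C_land = 0.175 × 239 = 41.8 K.

42 K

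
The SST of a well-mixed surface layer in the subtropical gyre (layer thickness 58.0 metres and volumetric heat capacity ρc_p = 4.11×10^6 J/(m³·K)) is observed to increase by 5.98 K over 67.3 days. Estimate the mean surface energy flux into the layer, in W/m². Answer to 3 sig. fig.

Areal heat capacity C = ρc_p × D = 4.11×10^6 × 58.0 = 2.38×10^8 J/(m²·K).
Required heat per unit area: Q = C ΔT = 2.38×10^8 × 5.98 = 1.43×10^9 J/m².
Flux F = Q / Δt = 1.43×10^9 / 5.81×10^6 s = 245 W/m².

245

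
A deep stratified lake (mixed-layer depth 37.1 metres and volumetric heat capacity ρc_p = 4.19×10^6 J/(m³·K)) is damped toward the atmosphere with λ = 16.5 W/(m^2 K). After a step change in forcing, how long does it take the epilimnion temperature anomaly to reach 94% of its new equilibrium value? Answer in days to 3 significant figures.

Areal heat capacity C = ρc_p × D = 4.19×10^6 × 37.1 = 1.55×10^8 J/(m^2 K).
τ = C / λ = 1.55×10^8 / 16.5 = 9.42×10^6 s.
Fraction reached: 1 − e^(−t/τ) = 0.94 ⇒ t = −τ ln(1 − 0.94) = τ × 2.81.
t = 2.65×10^7 s = 307 days.

307 days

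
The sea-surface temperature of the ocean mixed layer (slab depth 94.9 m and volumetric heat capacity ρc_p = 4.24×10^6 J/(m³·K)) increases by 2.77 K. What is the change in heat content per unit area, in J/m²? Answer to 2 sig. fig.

Areal heat capacity C = ρc_p × D = 4.24×10^6 × 94.9 = 4.02×10^8 J/(m^2 K).
ΔQ = C ΔT = 4.02×10^8 × 2.77 = 1.11×10^9 J/m².

1.1×10^9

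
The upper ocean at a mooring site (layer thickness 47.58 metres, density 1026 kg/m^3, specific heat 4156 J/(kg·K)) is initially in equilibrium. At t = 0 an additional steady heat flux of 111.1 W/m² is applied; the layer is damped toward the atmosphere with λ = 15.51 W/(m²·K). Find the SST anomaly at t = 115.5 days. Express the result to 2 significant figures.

Areal heat capacity C = ρ c_p D = 1026 × 4156 × 47.58 = 2.03×10^8 J/(m²·K).
τ = C / λ = 2.03×10^8 / 15.51 = 1.31×10^7 s.
Equilibrium anomaly ΔT_eq = F / λ = 111.1 / 15.51 = 7.16 K.
t = 115.5 days = 9.98×10^6 s, so t/τ = 0.763.
ΔT(t) = ΔT_eq (1 − e^(−t/τ)) = 7.16 × (1 − e^−0.763) = 3.82 K.

3.8 K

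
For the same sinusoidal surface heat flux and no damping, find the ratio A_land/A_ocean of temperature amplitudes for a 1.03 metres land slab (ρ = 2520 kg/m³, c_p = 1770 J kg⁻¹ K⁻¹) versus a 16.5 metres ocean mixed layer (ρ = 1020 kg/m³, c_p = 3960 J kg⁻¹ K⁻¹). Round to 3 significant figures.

14.5

C_ocean = 1020 × 3960 × 16.5 = 6.66×10^7 J/(m²·K).
C_land = 2520 × 1770 × 1.03 = 4.59×10^6 J/(m²·K).
Undamped amplitude ∝ 1/C, so A_land/A_ocean = C_ocean/C_land = 14.5.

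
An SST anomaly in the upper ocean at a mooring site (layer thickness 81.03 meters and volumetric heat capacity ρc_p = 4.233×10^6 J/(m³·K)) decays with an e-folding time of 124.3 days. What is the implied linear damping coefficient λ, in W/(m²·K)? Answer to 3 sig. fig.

31.9

Areal heat capacity C = ρc_p × D = 4.233×10^6 × 81.03 = 3.43×10^8 J/(m²·K).
τ = 124.3 days = 1.07×10^7 s.
λ = C / τ = 3.43×10^8 / 1.07×10^7 = 31.9 W/(m²·K).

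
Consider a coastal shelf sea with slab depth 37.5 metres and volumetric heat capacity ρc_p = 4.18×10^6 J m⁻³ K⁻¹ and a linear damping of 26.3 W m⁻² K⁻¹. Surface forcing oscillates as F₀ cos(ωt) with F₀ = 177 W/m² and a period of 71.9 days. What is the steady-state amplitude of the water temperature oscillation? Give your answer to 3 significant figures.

Areal heat capacity C = ρc_p × D = 4.18×10^6 × 37.5 = 1.57×10^8 J/(m^2 K).
Angular frequency ω = 2π / T = 2π / 6.21×10^6 s = 1.01×10^-6 s⁻¹.
√((Cω)² + λ²) = √((159)² + 26.3²) = 161 W/(m²·K).
Amplitude A = F₀ / √((Cω)²+λ²) = 177 / 161 = 1.10 K.

1.10 K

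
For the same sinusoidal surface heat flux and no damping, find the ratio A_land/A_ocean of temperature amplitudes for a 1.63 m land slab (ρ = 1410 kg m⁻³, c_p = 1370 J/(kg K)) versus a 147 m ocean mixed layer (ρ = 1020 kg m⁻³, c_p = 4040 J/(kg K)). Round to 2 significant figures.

190

C_ocean = 1020 × 4040 × 147 = 6.06×10^8 J/(m²·K).
C_land = 1410 × 1370 × 1.63 = 3.15×10^6 J/(m²·K).
Undamped amplitude ∝ 1/C, so A_land/A_ocean = C_ocean/C_land = 192.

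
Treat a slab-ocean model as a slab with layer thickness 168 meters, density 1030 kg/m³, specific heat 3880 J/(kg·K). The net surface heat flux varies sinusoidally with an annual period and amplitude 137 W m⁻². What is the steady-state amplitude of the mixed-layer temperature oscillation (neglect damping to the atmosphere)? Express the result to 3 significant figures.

1.02 K

Areal heat capacity C = ρ c_p D = 1030 × 3880 × 168 = 6.71×10^8 J/(m^2 K).
Angular frequency ω = 2π / T = 2π / 3.15×10^7 s = 1.99×10^-7 s⁻¹.
Cω = 6.71×10^8 × 1.99×10^-7 = 134 W/(m²·K).
Amplitude A = F₀ / (Cω) = 137 / 134 = 1.02 K.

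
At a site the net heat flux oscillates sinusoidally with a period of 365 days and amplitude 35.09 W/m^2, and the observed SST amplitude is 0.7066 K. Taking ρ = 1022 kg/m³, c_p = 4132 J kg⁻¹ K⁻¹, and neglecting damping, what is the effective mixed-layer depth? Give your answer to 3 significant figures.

59.0 m

ω = 2π / 3.15×10^7 s = 1.99×10^-7 s⁻¹.
Required C = F₀ / (A ω) = 35.09 / (0.7066 × 1.99×10^-7) = 2.49×10^8 J/(m²·K).
D = C / (ρ c_p) = 2.49×10^8 / (1022 × 4132) = 59.0 m.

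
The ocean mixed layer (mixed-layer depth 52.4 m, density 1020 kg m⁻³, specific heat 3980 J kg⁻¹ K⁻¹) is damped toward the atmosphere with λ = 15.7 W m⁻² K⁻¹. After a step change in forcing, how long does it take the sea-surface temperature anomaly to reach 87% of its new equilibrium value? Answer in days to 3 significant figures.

Areal heat capacity C = ρ c_p D = 1020 × 3980 × 52.4 = 2.13×10^8 J/(m²·K).
τ = C / λ = 2.13×10^8 / 15.7 = 1.35×10^7 s.
Fraction reached: 1 − e^(−t/τ) = 0.87 ⇒ t = −τ ln(1 − 0.87) = τ × 2.04.
t = 2.76×10^7 s = 320 days.

320 days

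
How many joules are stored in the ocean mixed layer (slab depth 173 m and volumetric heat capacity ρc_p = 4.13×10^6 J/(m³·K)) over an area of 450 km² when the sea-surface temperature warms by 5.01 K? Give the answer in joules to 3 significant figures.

Areal heat capacity C = ρc_p × D = 4.13×10^6 × 173 = 7.14×10^8 J/(m^2 K).
Heat per unit area: q = C ΔT = 7.14×10^8 × 5.01 = 3.58×10^9 J/m².
Total heat: Q = q × A = 3.58×10^9 × (450 × 10⁶ m²) = 1.61×10^18 J.

1.61×10^18 J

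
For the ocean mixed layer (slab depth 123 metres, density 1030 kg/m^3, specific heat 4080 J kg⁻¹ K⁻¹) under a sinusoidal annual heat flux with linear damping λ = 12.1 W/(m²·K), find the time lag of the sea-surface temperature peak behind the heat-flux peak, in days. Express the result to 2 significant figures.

Areal heat capacity C = ρ c_p D = 1030 × 4080 × 123 = 5.17×10^8 J/(m^2 K).
ω = 2π / 3.15×10^7 s = 1.99×10^-7 s⁻¹.
Phase lag φ = arctan(Cω/λ) = arctan(103/12.1) = 1.45 rad.
Time lag = φ / ω = 1.45 / 1.99×10^-7 = 7.30×10^6 s = 84.5 days.

84 days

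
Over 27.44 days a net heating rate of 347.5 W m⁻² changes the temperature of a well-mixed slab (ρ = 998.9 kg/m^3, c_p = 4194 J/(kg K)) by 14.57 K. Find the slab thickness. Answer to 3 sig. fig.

13.5 m

Heat input Q = F Δt = 347.5 × 2.37×10^6 s = 8.24×10^8 J/m².
Required areal heat capacity C = Q / ΔT = 5.65×10^7 J/(m²·K).
Depth D = C / (ρ c_p) = 5.65×10^7 / (998.9 × 4194) = 13.5 m.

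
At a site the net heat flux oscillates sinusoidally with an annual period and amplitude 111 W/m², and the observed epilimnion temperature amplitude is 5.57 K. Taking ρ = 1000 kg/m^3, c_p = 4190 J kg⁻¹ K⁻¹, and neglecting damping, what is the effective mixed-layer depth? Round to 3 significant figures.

ω = 2π / 3.15×10^7 s = 1.99×10^-7 s⁻¹.
Required C = F₀ / (A ω) = 111 / (5.57 × 1.99×10^-7) = 1.00×10^8 J/(m²·K).
D = C / (ρ c_p) = 1.00×10^8 / (1000 × 4190) = 23.9 m.

23.9 m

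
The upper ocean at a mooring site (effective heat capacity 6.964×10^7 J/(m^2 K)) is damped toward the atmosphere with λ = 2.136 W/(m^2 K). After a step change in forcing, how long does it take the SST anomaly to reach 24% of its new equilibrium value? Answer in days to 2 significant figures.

100 days

Areal heat capacity C = 6.964×10^7 J/(m^2 K) (given).
τ = C / λ = 6.96×10^7 / 2.136 = 3.26×10^7 s.
Fraction reached: 1 − e^(−t/τ) = 0.24 ⇒ t = −τ ln(1 − 0.24) = τ × 0.274.
t = 8.95×10^6 s = 104 days.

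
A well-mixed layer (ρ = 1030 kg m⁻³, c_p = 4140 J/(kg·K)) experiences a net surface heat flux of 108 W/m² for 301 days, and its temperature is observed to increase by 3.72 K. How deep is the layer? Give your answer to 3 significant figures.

177 m

Heat input Q = F Δt = 108 × 2.60×10^7 s = 2.81×10^9 J/m².
Required areal heat capacity C = Q / ΔT = 7.55×10^8 J/(m²·K).
Depth D = C / (ρ c_p) = 7.55×10^8 / (1030 × 4140) = 177 m.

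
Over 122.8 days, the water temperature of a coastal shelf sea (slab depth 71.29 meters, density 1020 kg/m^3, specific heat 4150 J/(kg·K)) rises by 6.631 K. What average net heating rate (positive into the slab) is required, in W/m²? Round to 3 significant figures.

Areal heat capacity C = ρ c_p D = 1020 × 4150 × 71.29 = 3.02×10^8 J/(m²·K).
Required heat per unit area: Q = C ΔT = 3.02×10^8 × 6.631 = 2.00×10^9 J/m².
Flux F = Q / Δt = 2.00×10^9 / 1.06×10^7 s = 189 W/m².

189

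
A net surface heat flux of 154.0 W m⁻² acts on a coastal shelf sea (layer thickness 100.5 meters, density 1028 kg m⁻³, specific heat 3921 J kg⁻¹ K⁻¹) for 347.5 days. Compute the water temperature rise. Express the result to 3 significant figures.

Areal heat capacity C = ρ c_p D = 1028 × 3921 × 100.5 = 4.05×10^8 J/(m^2 K).
Net heat input Q = F Δt = 154.0 × (347.5 days × 86400 s/day) = 4.62×10^9 J/m².
ΔT = Q / C = 4.62×10^9 / 4.05×10^8 = 11.4 K.

11.4 K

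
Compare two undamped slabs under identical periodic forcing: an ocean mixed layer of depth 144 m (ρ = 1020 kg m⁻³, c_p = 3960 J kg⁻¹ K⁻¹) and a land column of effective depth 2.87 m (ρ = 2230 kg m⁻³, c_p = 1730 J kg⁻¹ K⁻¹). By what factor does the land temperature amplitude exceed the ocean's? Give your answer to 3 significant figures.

52.5

C_ocean = 1020 × 3960 × 144 = 5.82×10^8 J/(m²·K).
C_land = 2230 × 1730 × 2.87 = 1.11×10^7 J/(m²·K).
Undamped amplitude ∝ 1/C, so A_land/A_ocean = C_ocean/C_land = 52.5.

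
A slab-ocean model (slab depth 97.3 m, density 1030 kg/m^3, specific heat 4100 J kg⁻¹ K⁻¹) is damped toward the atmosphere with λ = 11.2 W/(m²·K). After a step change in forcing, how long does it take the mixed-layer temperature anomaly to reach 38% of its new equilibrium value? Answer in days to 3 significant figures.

Areal heat capacity C = ρ c_p D = 1030 × 4100 × 97.3 = 4.11×10^8 J/(m^2 K).
τ = C / λ = 4.11×10^8 / 11.2 = 3.67×10^7 s.
Fraction reached: 1 − e^(−t/τ) = 0.38 ⇒ t = −τ ln(1 − 0.38) = τ × 0.478.
t = 1.75×10^7 s = 203 days.

203 days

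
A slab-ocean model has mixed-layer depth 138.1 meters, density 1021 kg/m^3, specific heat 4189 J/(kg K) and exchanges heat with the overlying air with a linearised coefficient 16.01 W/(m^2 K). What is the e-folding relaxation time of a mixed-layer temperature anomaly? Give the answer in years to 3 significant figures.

Areal heat capacity C = ρ c_p D = 1021 × 4189 × 138.1 = 5.91×10^8 J m⁻² K⁻¹.
Relaxation time τ = C / λ = 5.91×10^8 / 16.01 = 3.69×10^7 s.
In years: 3.69×10^7 s / (3.156×10^7 s/year) = 1.17 years.

1.17 years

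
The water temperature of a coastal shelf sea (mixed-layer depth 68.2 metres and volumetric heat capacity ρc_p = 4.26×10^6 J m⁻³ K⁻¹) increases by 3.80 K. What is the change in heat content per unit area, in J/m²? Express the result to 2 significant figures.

1.1×10^9

Areal heat capacity C = ρc_p × D = 4.26×10^6 × 68.2 = 2.91×10^8 J/(m²·K).
ΔQ = C ΔT = 2.91×10^8 × 3.80 = 1.10×10^9 J/m².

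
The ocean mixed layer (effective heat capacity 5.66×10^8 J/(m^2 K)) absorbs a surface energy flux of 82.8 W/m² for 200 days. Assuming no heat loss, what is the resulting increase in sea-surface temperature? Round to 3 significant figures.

2.53 K

Areal heat capacity C = 5.66×10^8 J/(m^2 K) (given).
Net heat input Q = F Δt = 82.8 × (200 days × 86400 s/day) = 1.43×10^9 J/m².
ΔT = Q / C = 1.43×10^9 / 5.66×10^8 = 2.53 K.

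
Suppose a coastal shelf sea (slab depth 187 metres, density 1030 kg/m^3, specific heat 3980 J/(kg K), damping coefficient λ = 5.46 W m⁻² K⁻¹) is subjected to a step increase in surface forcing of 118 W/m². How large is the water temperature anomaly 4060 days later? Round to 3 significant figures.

19.8 K

Areal heat capacity C = ρ c_p D = 1030 × 3980 × 187 = 7.67×10^8 J/(m²·K).
τ = C / λ = 7.67×10^8 / 5.46 = 1.40×10^8 s.
Equilibrium anomaly ΔT_eq = F / λ = 118 / 5.46 = 21.6 K.
t = 4060 days = 3.51×10^8 s, so t/τ = 2.50.
ΔT(t) = ΔT_eq (1 − e^(−t/τ)) = 21.6 × (1 − e^−2.50) = 19.8 K.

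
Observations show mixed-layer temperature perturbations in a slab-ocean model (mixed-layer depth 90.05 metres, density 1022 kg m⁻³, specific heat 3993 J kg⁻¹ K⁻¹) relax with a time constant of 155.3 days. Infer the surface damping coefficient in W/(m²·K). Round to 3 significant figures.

27.4

Areal heat capacity C = ρ c_p D = 1022 × 3993 × 90.05 = 3.67×10^8 J m⁻² K⁻¹.
τ = 155.3 days = 1.34×10^7 s.
λ = C / τ = 3.67×10^8 / 1.34×10^7 = 27.4 W/(m²·K).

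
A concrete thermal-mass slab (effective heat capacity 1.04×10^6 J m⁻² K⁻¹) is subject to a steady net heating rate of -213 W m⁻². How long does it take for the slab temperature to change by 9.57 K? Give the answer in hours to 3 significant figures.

Areal heat capacity C = 1.04×10^6 J m⁻² K⁻¹ (given).
Time required: Δt = C ΔT / F = 1.04×10^6 × -9.57 / -213 = 46700 s.
In hours: 46700 s / (3600 s/hour) = 13.0 hours.

13.0 hours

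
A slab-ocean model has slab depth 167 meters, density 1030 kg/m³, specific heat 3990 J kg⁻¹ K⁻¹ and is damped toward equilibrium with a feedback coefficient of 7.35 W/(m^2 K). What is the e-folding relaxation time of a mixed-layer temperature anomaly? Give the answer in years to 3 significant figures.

2.96 years

Areal heat capacity C = ρ c_p D = 1030 × 3990 × 167 = 6.86×10^8 J/(m^2 K).
Relaxation time τ = C / λ = 6.86×10^8 / 7.35 = 9.34×10^7 s.
In years: 9.34×10^7 s / (3.156×10^7 s/year) = 2.96 years.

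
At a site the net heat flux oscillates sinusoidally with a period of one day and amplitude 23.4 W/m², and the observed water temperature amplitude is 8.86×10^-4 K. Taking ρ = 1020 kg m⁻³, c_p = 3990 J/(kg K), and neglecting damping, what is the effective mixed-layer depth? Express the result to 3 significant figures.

89.2 m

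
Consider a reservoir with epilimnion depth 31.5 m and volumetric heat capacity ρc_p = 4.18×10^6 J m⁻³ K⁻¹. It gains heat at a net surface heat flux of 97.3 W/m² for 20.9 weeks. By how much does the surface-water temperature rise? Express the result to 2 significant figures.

9.3 K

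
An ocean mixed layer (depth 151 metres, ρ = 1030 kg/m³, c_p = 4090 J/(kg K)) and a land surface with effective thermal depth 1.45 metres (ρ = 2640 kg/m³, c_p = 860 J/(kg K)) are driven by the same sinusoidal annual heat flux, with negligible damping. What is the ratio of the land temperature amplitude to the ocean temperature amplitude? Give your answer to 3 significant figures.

C_ocean = 1030 × 4090 × 151 = 6.36×10^8 J/(m²·K).
C_land = 2640 × 860 × 1.45 = 3.29×10^6 J/(m²·K).
Undamped amplitude ∝ 1/C, so A_land/A_ocean = C_ocean/C_land = 193.

193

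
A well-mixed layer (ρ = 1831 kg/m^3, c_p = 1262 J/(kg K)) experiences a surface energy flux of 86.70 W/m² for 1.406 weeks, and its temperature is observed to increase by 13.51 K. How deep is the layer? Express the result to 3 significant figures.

2.36 m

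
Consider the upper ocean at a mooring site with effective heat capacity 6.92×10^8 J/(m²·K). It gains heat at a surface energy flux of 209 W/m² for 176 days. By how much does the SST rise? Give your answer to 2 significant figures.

4.6 K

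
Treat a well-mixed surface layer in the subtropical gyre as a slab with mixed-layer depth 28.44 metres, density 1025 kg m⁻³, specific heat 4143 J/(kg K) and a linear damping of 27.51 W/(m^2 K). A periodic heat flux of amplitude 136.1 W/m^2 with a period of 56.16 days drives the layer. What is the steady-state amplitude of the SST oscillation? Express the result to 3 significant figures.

Areal heat capacity C = ρ c_p D = 1025 × 4143 × 28.44 = 1.21×10^8 J/(m²·K).
Angular frequency ω = 2π / T = 2π / 4.85×10^6 s = 1.29×10^-6 s⁻¹.
√((Cω)² + λ²) = √((156)² + 27.51²) = 159 W/(m²·K).
Amplitude A = F₀ / √((Cω)²+λ²) = 136.1 / 159 = 0.857 K.

0.857 K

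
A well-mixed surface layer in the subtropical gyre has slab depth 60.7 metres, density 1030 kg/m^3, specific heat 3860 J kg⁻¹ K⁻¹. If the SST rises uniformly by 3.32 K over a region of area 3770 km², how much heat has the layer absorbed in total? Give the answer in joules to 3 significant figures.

Areal heat capacity C = ρ c_p D = 1030 × 3860 × 60.7 = 2.41×10^8 J/(m^2 K).
Heat per unit area: q = C ΔT = 2.41×10^8 × 3.32 = 8.01×10^8 J/m².
Total heat: Q = q × A = 8.01×10^8 × (3770 × 10⁶ m²) = 3.02×10^18 J.

3.02×10^18 J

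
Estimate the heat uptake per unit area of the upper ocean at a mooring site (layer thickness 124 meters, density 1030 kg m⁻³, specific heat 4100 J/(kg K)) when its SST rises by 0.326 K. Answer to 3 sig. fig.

Areal heat capacity C = ρ c_p D = 1030 × 4100 × 124 = 5.24×10^8 J/(m^2 K).
ΔQ = C ΔT = 5.24×10^8 × 0.326 = 1.71×10^8 J/m².

1.71×10^8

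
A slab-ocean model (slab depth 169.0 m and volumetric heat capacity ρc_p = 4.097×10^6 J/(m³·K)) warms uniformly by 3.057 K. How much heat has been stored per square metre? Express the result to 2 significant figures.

2.1×10^9

Areal heat capacity C = ρc_p × D = 4.097×10^6 × 169.0 = 6.92×10^8 J m⁻² K⁻¹.
ΔQ = C ΔT = 6.92×10^8 × 3.057 = 2.12×10^9 J/m².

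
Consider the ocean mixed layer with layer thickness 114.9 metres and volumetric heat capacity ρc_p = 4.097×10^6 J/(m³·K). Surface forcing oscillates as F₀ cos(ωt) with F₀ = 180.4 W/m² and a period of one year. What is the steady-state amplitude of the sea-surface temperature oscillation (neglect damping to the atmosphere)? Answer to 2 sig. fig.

Areal heat capacity C = ρc_p × D = 4.097×10^6 × 114.9 = 4.71×10^8 J m⁻² K⁻¹.
Angular frequency ω = 2π / T = 2π / 3.15×10^7 s = 1.99×10^-7 s⁻¹.
Cω = 4.71×10^8 × 1.99×10^-7 = 93.8 W/(m²·K).
Amplitude A = F₀ / (Cω) = 180.4 / 93.8 = 1.92 K.

1.9 K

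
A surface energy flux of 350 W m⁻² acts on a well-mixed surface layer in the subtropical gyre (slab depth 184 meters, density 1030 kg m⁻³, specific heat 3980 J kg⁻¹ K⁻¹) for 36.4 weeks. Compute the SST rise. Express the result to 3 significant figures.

Areal heat capacity C = ρ c_p D = 1030 × 3980 × 184 = 7.54×10^8 J/(m²·K).
Net heat input Q = F Δt = 350 × (36.4 weeks × 6.048×10^5 s/week) = 7.71×10^9 J/m².
ΔT = Q / C = 7.71×10^9 / 7.54×10^8 = 10.2 K.

10.2 K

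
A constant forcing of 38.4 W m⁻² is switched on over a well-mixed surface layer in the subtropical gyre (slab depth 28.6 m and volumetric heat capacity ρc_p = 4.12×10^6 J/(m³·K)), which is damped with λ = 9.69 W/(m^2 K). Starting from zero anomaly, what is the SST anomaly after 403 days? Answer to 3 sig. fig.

Areal heat capacity C = ρc_p × D = 4.12×10^6 × 28.6 = 1.18×10^8 J m⁻² K⁻¹.
τ = C / λ = 1.18×10^8 / 9.69 = 1.22×10^7 s.
Equilibrium anomaly ΔT_eq = F / λ = 38.4 / 9.69 = 3.96 K.
t = 403 days = 3.48×10^7 s, so t/τ = 2.86.
ΔT(t) = ΔT_eq (1 − e^(−t/τ)) = 3.96 × (1 − e^−2.86) = 3.74 K.

3.74 K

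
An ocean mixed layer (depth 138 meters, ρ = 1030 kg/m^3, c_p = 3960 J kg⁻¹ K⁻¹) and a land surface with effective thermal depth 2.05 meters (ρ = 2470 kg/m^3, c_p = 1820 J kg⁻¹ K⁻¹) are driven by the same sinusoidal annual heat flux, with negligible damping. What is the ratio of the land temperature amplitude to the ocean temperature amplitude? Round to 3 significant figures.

C_ocean = 1030 × 3960 × 138 = 5.63×10^8 J/(m²·K).
C_land = 2470 × 1820 × 2.05 = 9.22×10^6 J/(m²·K).
Undamped amplitude ∝ 1/C, so A_land/A_ocean = C_ocean/C_land = 61.1.

61.1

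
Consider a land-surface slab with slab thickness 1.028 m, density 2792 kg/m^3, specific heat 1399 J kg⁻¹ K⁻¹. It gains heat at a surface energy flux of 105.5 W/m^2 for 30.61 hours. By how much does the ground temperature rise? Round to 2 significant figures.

2.9 K

Areal heat capacity C = ρ c_p D = 2792 × 1399 × 1.028 = 4.02×10^6 J/(m²·K).
Net heat input Q = F Δt = 105.5 × (30.61 hours × 3600 s/hour) = 1.16×10^7 J/m².
ΔT = Q / C = 1.16×10^7 / 4.02×10^6 = 2.90 K.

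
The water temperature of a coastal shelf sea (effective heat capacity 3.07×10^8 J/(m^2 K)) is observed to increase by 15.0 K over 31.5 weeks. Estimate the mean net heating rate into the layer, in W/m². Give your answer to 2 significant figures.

Areal heat capacity C = 3.07×10^8 J/(m^2 K) (given).
Required heat per unit area: Q = C ΔT = 3.07×10^8 × 15.0 = 4.60×10^9 J/m².
Flux F = Q / Δt = 4.60×10^9 / 1.91×10^7 s = 242 W/m².

240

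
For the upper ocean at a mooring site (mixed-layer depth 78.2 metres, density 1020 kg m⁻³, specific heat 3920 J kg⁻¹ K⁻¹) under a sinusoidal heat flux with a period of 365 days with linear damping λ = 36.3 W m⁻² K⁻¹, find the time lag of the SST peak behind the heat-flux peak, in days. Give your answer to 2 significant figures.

61 days

Areal heat capacity C = ρ c_p D = 1020 × 3920 × 78.2 = 3.13×10^8 J/(m^2 K).
ω = 2π / 3.15×10^7 s = 1.99×10^-7 s⁻¹.
Phase lag φ = arctan(Cω/λ) = arctan(62.3/36.3) = 1.04 rad.
Time lag = φ / ω = 1.04 / 1.99×10^-7 = 5.24×10^6 s = 60.6 days.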